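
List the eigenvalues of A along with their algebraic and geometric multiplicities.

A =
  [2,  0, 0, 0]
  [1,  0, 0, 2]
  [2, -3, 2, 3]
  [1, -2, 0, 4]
λ = 2: alg = 4, geom = 2

Step 1 — factor the characteristic polynomial to read off the algebraic multiplicities:
  χ_A(x) = (x - 2)^4

Step 2 — compute geometric multiplicities via the rank-nullity identity g(λ) = n − rank(A − λI):
  rank(A − (2)·I) = 2, so dim ker(A − (2)·I) = n − 2 = 2

Summary:
  λ = 2: algebraic multiplicity = 4, geometric multiplicity = 2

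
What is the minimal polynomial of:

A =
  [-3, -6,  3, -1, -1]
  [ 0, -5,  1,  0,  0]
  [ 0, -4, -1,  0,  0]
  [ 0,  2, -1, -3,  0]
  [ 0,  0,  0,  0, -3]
x^3 + 9*x^2 + 27*x + 27

The characteristic polynomial is χ_A(x) = (x + 3)^5, so the eigenvalues are known. The minimal polynomial is
  m_A(x) = Π_λ (x − λ)^{k_λ}
where k_λ is the size of the *largest* Jordan block for λ (equivalently, the smallest k with (A − λI)^k v = 0 for every generalised eigenvector v of λ).

  λ = -3: largest Jordan block has size 3, contributing (x + 3)^3

So m_A(x) = (x + 3)^3 = x^3 + 9*x^2 + 27*x + 27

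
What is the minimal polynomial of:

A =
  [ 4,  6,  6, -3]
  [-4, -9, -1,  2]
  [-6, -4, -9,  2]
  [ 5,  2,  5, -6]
x^3 + 15*x^2 + 75*x + 125

The characteristic polynomial is χ_A(x) = (x + 5)^4, so the eigenvalues are known. The minimal polynomial is
  m_A(x) = Π_λ (x − λ)^{k_λ}
where k_λ is the size of the *largest* Jordan block for λ (equivalently, the smallest k with (A − λI)^k v = 0 for every generalised eigenvector v of λ).

  λ = -5: largest Jordan block has size 3, contributing (x + 5)^3

So m_A(x) = (x + 5)^3 = x^3 + 15*x^2 + 75*x + 125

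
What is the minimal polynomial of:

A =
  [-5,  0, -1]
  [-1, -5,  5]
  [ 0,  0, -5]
x^3 + 15*x^2 + 75*x + 125

The characteristic polynomial is χ_A(x) = (x + 5)^3, so the eigenvalues are known. The minimal polynomial is
  m_A(x) = Π_λ (x − λ)^{k_λ}
where k_λ is the size of the *largest* Jordan block for λ (equivalently, the smallest k with (A − λI)^k v = 0 for every generalised eigenvector v of λ).

  λ = -5: largest Jordan block has size 3, contributing (x + 5)^3

So m_A(x) = (x + 5)^3 = x^3 + 15*x^2 + 75*x + 125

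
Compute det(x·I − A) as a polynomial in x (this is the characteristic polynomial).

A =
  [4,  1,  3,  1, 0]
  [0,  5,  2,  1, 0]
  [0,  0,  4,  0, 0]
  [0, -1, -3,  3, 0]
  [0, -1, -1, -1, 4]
x^5 - 20*x^4 + 160*x^3 - 640*x^2 + 1280*x - 1024

Expanding det(x·I − A) (e.g. by cofactor expansion or by noting that A is similar to its Jordan form J, which has the same characteristic polynomial as A) gives
  χ_A(x) = x^5 - 20*x^4 + 160*x^3 - 640*x^2 + 1280*x - 1024
which factors as (x - 4)^5. The eigenvalues (with algebraic multiplicities) are λ = 4 with multiplicity 5.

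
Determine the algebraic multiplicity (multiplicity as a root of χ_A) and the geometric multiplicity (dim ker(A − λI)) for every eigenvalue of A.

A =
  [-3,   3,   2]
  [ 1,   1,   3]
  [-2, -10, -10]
λ = -4: alg = 3, geom = 1

Step 1 — factor the characteristic polynomial to read off the algebraic multiplicities:
  χ_A(x) = (x + 4)^3

Step 2 — compute geometric multiplicities via the rank-nullity identity g(λ) = n − rank(A − λI):
  rank(A − (-4)·I) = 2, so dim ker(A − (-4)·I) = n − 2 = 1

Summary:
  λ = -4: algebraic multiplicity = 3, geometric multiplicity = 1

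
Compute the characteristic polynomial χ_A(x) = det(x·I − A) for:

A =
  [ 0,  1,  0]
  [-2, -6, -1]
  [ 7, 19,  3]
x^3 + 3*x^2 + 3*x + 1

Expanding det(x·I − A) (e.g. by cofactor expansion or by noting that A is similar to its Jordan form J, which has the same characteristic polynomial as A) gives
  χ_A(x) = x^3 + 3*x^2 + 3*x + 1
which factors as (x + 1)^3. The eigenvalues (with algebraic multiplicities) are λ = -1 with multiplicity 3.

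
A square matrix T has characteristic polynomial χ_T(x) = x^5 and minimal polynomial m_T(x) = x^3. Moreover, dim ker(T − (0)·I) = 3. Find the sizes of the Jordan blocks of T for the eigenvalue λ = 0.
Block sizes for λ = 0: [3, 1, 1]

Step 1 — from the characteristic polynomial, algebraic multiplicity of λ = 0 is 5. From dim ker(T − (0)·I) = 3, there are exactly 3 Jordan blocks for λ = 0.
Step 2 — from the minimal polynomial, the factor (x − 0)^3 tells us the largest block for λ = 0 has size 3.
Step 3 — with total size 5, 3 blocks, and largest block 3, the block sizes (in nonincreasing order) are [3, 1, 1].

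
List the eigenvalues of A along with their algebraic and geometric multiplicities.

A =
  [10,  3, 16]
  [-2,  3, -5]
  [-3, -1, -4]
λ = 3: alg = 3, geom = 1

Step 1 — factor the characteristic polynomial to read off the algebraic multiplicities:
  χ_A(x) = (x - 3)^3

Step 2 — compute geometric multiplicities via the rank-nullity identity g(λ) = n − rank(A − λI):
  rank(A − (3)·I) = 2, so dim ker(A − (3)·I) = n − 2 = 1

Summary:
  λ = 3: algebraic multiplicity = 3, geometric multiplicity = 1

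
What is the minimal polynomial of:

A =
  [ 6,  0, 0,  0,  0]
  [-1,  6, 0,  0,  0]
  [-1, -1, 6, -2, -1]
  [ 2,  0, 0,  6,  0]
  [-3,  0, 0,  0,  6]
x^2 - 12*x + 36

The characteristic polynomial is χ_A(x) = (x - 6)^5, so the eigenvalues are known. The minimal polynomial is
  m_A(x) = Π_λ (x − λ)^{k_λ}
where k_λ is the size of the *largest* Jordan block for λ (equivalently, the smallest k with (A − λI)^k v = 0 for every generalised eigenvector v of λ).

  λ = 6: largest Jordan block has size 2, contributing (x − 6)^2

So m_A(x) = (x - 6)^2 = x^2 - 12*x + 36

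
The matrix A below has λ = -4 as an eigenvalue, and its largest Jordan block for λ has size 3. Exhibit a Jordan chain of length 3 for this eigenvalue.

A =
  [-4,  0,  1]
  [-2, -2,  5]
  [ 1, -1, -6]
A Jordan chain for λ = -4 of length 3:
v_1 = (1, 1, 0)ᵀ
v_2 = (0, -2, 1)ᵀ
v_3 = (1, 0, 0)ᵀ

Let N = A − (-4)·I. We want v_3 with N^3 v_3 = 0 but N^2 v_3 ≠ 0; then v_{j-1} := N · v_j for j = 3, …, 2.

Pick v_3 = (1, 0, 0)ᵀ.
Then v_2 = N · v_3 = (0, -2, 1)ᵀ.
Then v_1 = N · v_2 = (1, 1, 0)ᵀ.

Sanity check: (A − (-4)·I) v_1 = (0, 0, 0)ᵀ = 0. ✓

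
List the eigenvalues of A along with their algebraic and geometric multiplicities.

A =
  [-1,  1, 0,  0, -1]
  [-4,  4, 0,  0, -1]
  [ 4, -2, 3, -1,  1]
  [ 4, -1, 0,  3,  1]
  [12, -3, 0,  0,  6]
λ = 3: alg = 5, geom = 3

Step 1 — factor the characteristic polynomial to read off the algebraic multiplicities:
  χ_A(x) = (x - 3)^5

Step 2 — compute geometric multiplicities via the rank-nullity identity g(λ) = n − rank(A − λI):
  rank(A − (3)·I) = 2, so dim ker(A − (3)·I) = n − 2 = 3

Summary:
  λ = 3: algebraic multiplicity = 5, geometric multiplicity = 3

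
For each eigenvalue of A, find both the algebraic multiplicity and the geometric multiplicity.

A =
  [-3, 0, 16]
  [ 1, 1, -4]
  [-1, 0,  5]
λ = 1: alg = 3, geom = 2

Step 1 — factor the characteristic polynomial to read off the algebraic multiplicities:
  χ_A(x) = (x - 1)^3

Step 2 — compute geometric multiplicities via the rank-nullity identity g(λ) = n − rank(A − λI):
  rank(A − (1)·I) = 1, so dim ker(A − (1)·I) = n − 1 = 2

Summary:
  λ = 1: algebraic multiplicity = 3, geometric multiplicity = 2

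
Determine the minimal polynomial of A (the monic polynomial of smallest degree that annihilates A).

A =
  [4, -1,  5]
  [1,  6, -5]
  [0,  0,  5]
x^2 - 10*x + 25

The characteristic polynomial is χ_A(x) = (x - 5)^3, so the eigenvalues are known. The minimal polynomial is
  m_A(x) = Π_λ (x − λ)^{k_λ}
where k_λ is the size of the *largest* Jordan block for λ (equivalently, the smallest k with (A − λI)^k v = 0 for every generalised eigenvector v of λ).

  λ = 5: largest Jordan block has size 2, contributing (x − 5)^2

So m_A(x) = (x - 5)^2 = x^2 - 10*x + 25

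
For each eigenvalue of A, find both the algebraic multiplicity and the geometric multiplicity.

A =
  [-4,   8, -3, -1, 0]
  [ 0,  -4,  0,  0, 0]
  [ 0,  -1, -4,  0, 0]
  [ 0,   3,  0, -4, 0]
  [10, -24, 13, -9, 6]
λ = -4: alg = 4, geom = 2; λ = 6: alg = 1, geom = 1

Step 1 — factor the characteristic polynomial to read off the algebraic multiplicities:
  χ_A(x) = (x - 6)*(x + 4)^4

Step 2 — compute geometric multiplicities via the rank-nullity identity g(λ) = n − rank(A − λI):
  rank(A − (-4)·I) = 3, so dim ker(A − (-4)·I) = n − 3 = 2
  rank(A − (6)·I) = 4, so dim ker(A − (6)·I) = n − 4 = 1

Summary:
  λ = -4: algebraic multiplicity = 4, geometric multiplicity = 2
  λ = 6: algebraic multiplicity = 1, geometric multiplicity = 1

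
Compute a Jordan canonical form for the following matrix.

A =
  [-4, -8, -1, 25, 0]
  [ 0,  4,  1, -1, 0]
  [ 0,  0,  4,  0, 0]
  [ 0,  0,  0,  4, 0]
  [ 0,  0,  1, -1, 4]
J_1(-4) ⊕ J_2(4) ⊕ J_1(4) ⊕ J_1(4)

The characteristic polynomial is
  det(x·I − A) = x^5 - 12*x^4 + 32*x^3 + 128*x^2 - 768*x + 1024 = (x - 4)^4*(x + 4)

Eigenvalues and multiplicities (the geometric multiplicity of λ is n − rank(A − λI), which equals the number of Jordan blocks for λ):
  λ = -4: algebraic multiplicity = 1, geometric multiplicity = 1
  λ = 4: algebraic multiplicity = 4, geometric multiplicity = 3

Determining the block sizes for each eigenvalue:
  λ = -4: one block (gm = 1), so the single block has size am = 1 → block sizes [1]
  λ = 4: 3 blocks summing to 4 forces exactly one block of size 2 and the rest size 1 → block sizes [2, 1, 1]

Assembling the blocks gives a Jordan form
J =
  [-4, 0, 0, 0, 0]
  [ 0, 4, 1, 0, 0]
  [ 0, 0, 4, 0, 0]
  [ 0, 0, 0, 4, 0]
  [ 0, 0, 0, 0, 4]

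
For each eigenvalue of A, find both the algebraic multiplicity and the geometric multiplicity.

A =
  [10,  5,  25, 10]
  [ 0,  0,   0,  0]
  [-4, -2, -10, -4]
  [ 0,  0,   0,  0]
λ = 0: alg = 4, geom = 3

Step 1 — factor the characteristic polynomial to read off the algebraic multiplicities:
  χ_A(x) = x^4

Step 2 — compute geometric multiplicities via the rank-nullity identity g(λ) = n − rank(A − λI):
  rank(A − (0)·I) = 1, so dim ker(A − (0)·I) = n − 1 = 3

Summary:
  λ = 0: algebraic multiplicity = 4, geometric multiplicity = 3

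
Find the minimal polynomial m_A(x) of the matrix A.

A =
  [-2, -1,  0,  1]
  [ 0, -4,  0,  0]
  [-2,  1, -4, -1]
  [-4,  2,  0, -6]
x^2 + 8*x + 16

The characteristic polynomial is χ_A(x) = (x + 4)^4, so the eigenvalues are known. The minimal polynomial is
  m_A(x) = Π_λ (x − λ)^{k_λ}
where k_λ is the size of the *largest* Jordan block for λ (equivalently, the smallest k with (A − λI)^k v = 0 for every generalised eigenvector v of λ).

  λ = -4: largest Jordan block has size 2, contributing (x + 4)^2

So m_A(x) = (x + 4)^2 = x^2 + 8*x + 16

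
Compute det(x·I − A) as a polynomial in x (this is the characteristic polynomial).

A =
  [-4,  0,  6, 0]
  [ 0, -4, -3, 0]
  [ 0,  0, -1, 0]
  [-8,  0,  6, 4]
x^4 + 5*x^3 - 12*x^2 - 80*x - 64

Expanding det(x·I − A) (e.g. by cofactor expansion or by noting that A is similar to its Jordan form J, which has the same characteristic polynomial as A) gives
  χ_A(x) = x^4 + 5*x^3 - 12*x^2 - 80*x - 64
which factors as (x - 4)*(x + 1)*(x + 4)^2. The eigenvalues (with algebraic multiplicities) are λ = -4 with multiplicity 2, λ = -1 with multiplicity 1, λ = 4 with multiplicity 1.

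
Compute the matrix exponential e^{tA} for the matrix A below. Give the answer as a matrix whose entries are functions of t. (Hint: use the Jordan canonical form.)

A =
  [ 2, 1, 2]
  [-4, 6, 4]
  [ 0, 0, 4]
e^{tA} =
  [-2*t*exp(4*t) + exp(4*t), t*exp(4*t), 2*t*exp(4*t)]
  [-4*t*exp(4*t), 2*t*exp(4*t) + exp(4*t), 4*t*exp(4*t)]
  [0, 0, exp(4*t)]

Strategy: write A = P · J · P⁻¹ where J is a Jordan canonical form, so e^{tA} = P · e^{tJ} · P⁻¹, and e^{tJ} can be computed block-by-block.

A has Jordan form
J =
  [4, 1, 0]
  [0, 4, 0]
  [0, 0, 4]
(up to reordering of blocks).

Per-block formulas:
  For a 2×2 Jordan block J_2(4): exp(t · J_2(4)) = e^(4t)·(I + t·N), where N is the 2×2 nilpotent shift.
  For a 1×1 block at λ = 4: exp(t · [4]) = [e^(4t)].

After assembling e^{tJ} and conjugating by P, we get:

e^{tA} =
  [-2*t*exp(4*t) + exp(4*t), t*exp(4*t), 2*t*exp(4*t)]
  [-4*t*exp(4*t), 2*t*exp(4*t) + exp(4*t), 4*t*exp(4*t)]
  [0, 0, exp(4*t)]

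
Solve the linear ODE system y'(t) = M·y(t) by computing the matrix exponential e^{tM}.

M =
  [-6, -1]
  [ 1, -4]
e^{tM} =
  [-t*exp(-5*t) + exp(-5*t), -t*exp(-5*t)]
  [t*exp(-5*t), t*exp(-5*t) + exp(-5*t)]

Strategy: write M = P · J · P⁻¹ where J is a Jordan canonical form, so e^{tM} = P · e^{tJ} · P⁻¹, and e^{tJ} can be computed block-by-block.

M has Jordan form
J =
  [-5,  1]
  [ 0, -5]
(up to reordering of blocks).

Per-block formulas:
  For a 2×2 Jordan block J_2(-5): exp(t · J_2(-5)) = e^(-5t)·(I + t·N), where N is the 2×2 nilpotent shift.

After assembling e^{tJ} and conjugating by P, we get:

e^{tM} =
  [-t*exp(-5*t) + exp(-5*t), -t*exp(-5*t)]
  [t*exp(-5*t), t*exp(-5*t) + exp(-5*t)]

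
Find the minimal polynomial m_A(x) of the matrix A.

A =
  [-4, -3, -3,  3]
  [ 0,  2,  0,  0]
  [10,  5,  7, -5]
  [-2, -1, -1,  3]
x^2 - 4*x + 4

The characteristic polynomial is χ_A(x) = (x - 2)^4, so the eigenvalues are known. The minimal polynomial is
  m_A(x) = Π_λ (x − λ)^{k_λ}
where k_λ is the size of the *largest* Jordan block for λ (equivalently, the smallest k with (A − λI)^k v = 0 for every generalised eigenvector v of λ).

  λ = 2: largest Jordan block has size 2, contributing (x − 2)^2

So m_A(x) = (x - 2)^2 = x^2 - 4*x + 4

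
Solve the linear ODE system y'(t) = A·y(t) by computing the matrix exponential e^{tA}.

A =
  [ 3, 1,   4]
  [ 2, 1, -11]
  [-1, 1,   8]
e^{tA} =
  [-t^2*exp(4*t)/2 - t*exp(4*t) + exp(4*t), t*exp(4*t), t^2*exp(4*t)/2 + 4*t*exp(4*t)]
  [3*t^2*exp(4*t)/2 + 2*t*exp(4*t), -3*t*exp(4*t) + exp(4*t), -3*t^2*exp(4*t)/2 - 11*t*exp(4*t)]
  [-t^2*exp(4*t)/2 - t*exp(4*t), t*exp(4*t), t^2*exp(4*t)/2 + 4*t*exp(4*t) + exp(4*t)]

Strategy: write A = P · J · P⁻¹ where J is a Jordan canonical form, so e^{tA} = P · e^{tJ} · P⁻¹, and e^{tJ} can be computed block-by-block.

A has Jordan form
J =
  [4, 1, 0]
  [0, 4, 1]
  [0, 0, 4]
(up to reordering of blocks).

Per-block formulas:
  For a 3×3 Jordan block J_3(4): exp(t · J_3(4)) = e^(4t)·(I + t·N + (t^2/2)·N^2), where N is the 3×3 nilpotent shift.

After assembling e^{tJ} and conjugating by P, we get:

e^{tA} =
  [-t^2*exp(4*t)/2 - t*exp(4*t) + exp(4*t), t*exp(4*t), t^2*exp(4*t)/2 + 4*t*exp(4*t)]
  [3*t^2*exp(4*t)/2 + 2*t*exp(4*t), -3*t*exp(4*t) + exp(4*t), -3*t^2*exp(4*t)/2 - 11*t*exp(4*t)]
  [-t^2*exp(4*t)/2 - t*exp(4*t), t*exp(4*t), t^2*exp(4*t)/2 + 4*t*exp(4*t) + exp(4*t)]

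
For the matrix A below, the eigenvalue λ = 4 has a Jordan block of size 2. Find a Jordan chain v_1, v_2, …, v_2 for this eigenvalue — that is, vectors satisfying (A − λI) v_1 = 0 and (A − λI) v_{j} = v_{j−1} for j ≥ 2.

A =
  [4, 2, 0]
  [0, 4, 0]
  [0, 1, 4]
A Jordan chain for λ = 4 of length 2:
v_1 = (2, 0, 1)ᵀ
v_2 = (0, 1, 0)ᵀ

Let N = A − (4)·I. We want v_2 with N^2 v_2 = 0 but N^1 v_2 ≠ 0; then v_{j-1} := N · v_j for j = 2, …, 2.

Pick v_2 = (0, 1, 0)ᵀ.
Then v_1 = N · v_2 = (2, 0, 1)ᵀ.

Sanity check: (A − (4)·I) v_1 = (0, 0, 0)ᵀ = 0. ✓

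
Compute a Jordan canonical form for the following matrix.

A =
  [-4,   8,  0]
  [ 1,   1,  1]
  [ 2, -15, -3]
J_3(-2)

The characteristic polynomial is
  det(x·I − A) = x^3 + 6*x^2 + 12*x + 8 = (x + 2)^3

Eigenvalues and multiplicities (the geometric multiplicity of λ is n − rank(A − λI), which equals the number of Jordan blocks for λ):
  λ = -2: algebraic multiplicity = 3, geometric multiplicity = 1

Determining the block sizes for each eigenvalue:
  λ = -2: one block (gm = 1), so the single block has size am = 3 → block sizes [3]

Assembling the blocks gives a Jordan form
J =
  [-2,  1,  0]
  [ 0, -2,  1]
  [ 0,  0, -2]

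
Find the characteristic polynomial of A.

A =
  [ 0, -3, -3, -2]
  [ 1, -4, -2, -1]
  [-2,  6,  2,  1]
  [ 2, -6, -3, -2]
x^4 + 4*x^3 + 6*x^2 + 4*x + 1

Expanding det(x·I − A) (e.g. by cofactor expansion or by noting that A is similar to its Jordan form J, which has the same characteristic polynomial as A) gives
  χ_A(x) = x^4 + 4*x^3 + 6*x^2 + 4*x + 1
which factors as (x + 1)^4. The eigenvalues (with algebraic multiplicities) are λ = -1 with multiplicity 4.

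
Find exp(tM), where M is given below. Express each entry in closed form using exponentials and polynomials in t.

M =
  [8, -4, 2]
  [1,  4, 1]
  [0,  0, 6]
e^{tM} =
  [2*t*exp(6*t) + exp(6*t), -4*t*exp(6*t), 2*t*exp(6*t)]
  [t*exp(6*t), -2*t*exp(6*t) + exp(6*t), t*exp(6*t)]
  [0, 0, exp(6*t)]

Strategy: write M = P · J · P⁻¹ where J is a Jordan canonical form, so e^{tM} = P · e^{tJ} · P⁻¹, and e^{tJ} can be computed block-by-block.

M has Jordan form
J =
  [6, 1, 0]
  [0, 6, 0]
  [0, 0, 6]
(up to reordering of blocks).

Per-block formulas:
  For a 1×1 block at λ = 6: exp(t · [6]) = [e^(6t)].
  For a 2×2 Jordan block J_2(6): exp(t · J_2(6)) = e^(6t)·(I + t·N), where N is the 2×2 nilpotent shift.

After assembling e^{tJ} and conjugating by P, we get:

e^{tM} =
  [2*t*exp(6*t) + exp(6*t), -4*t*exp(6*t), 2*t*exp(6*t)]
  [t*exp(6*t), -2*t*exp(6*t) + exp(6*t), t*exp(6*t)]
  [0, 0, exp(6*t)]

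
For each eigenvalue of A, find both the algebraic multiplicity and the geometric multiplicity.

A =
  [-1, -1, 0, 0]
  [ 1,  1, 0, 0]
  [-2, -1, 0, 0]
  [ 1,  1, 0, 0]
λ = 0: alg = 4, geom = 2

Step 1 — factor the characteristic polynomial to read off the algebraic multiplicities:
  χ_A(x) = x^4

Step 2 — compute geometric multiplicities via the rank-nullity identity g(λ) = n − rank(A − λI):
  rank(A − (0)·I) = 2, so dim ker(A − (0)·I) = n − 2 = 2

Summary:
  λ = 0: algebraic multiplicity = 4, geometric multiplicity = 2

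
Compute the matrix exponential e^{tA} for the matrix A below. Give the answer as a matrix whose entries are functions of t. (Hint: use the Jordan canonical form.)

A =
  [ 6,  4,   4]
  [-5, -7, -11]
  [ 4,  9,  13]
e^{tA} =
  [2*t*exp(4*t) + exp(4*t), 4*t*exp(4*t), 4*t*exp(4*t)]
  [t^2*exp(4*t)/2 - 5*t*exp(4*t), t^2*exp(4*t) - 11*t*exp(4*t) + exp(4*t), t^2*exp(4*t) - 11*t*exp(4*t)]
  [-t^2*exp(4*t)/2 + 4*t*exp(4*t), -t^2*exp(4*t) + 9*t*exp(4*t), -t^2*exp(4*t) + 9*t*exp(4*t) + exp(4*t)]

Strategy: write A = P · J · P⁻¹ where J is a Jordan canonical form, so e^{tA} = P · e^{tJ} · P⁻¹, and e^{tJ} can be computed block-by-block.

A has Jordan form
J =
  [4, 1, 0]
  [0, 4, 1]
  [0, 0, 4]
(up to reordering of blocks).

Per-block formulas:
  For a 3×3 Jordan block J_3(4): exp(t · J_3(4)) = e^(4t)·(I + t·N + (t^2/2)·N^2), where N is the 3×3 nilpotent shift.

After assembling e^{tJ} and conjugating by P, we get:

e^{tA} =
  [2*t*exp(4*t) + exp(4*t), 4*t*exp(4*t), 4*t*exp(4*t)]
  [t^2*exp(4*t)/2 - 5*t*exp(4*t), t^2*exp(4*t) - 11*t*exp(4*t) + exp(4*t), t^2*exp(4*t) - 11*t*exp(4*t)]
  [-t^2*exp(4*t)/2 + 4*t*exp(4*t), -t^2*exp(4*t) + 9*t*exp(4*t), -t^2*exp(4*t) + 9*t*exp(4*t) + exp(4*t)]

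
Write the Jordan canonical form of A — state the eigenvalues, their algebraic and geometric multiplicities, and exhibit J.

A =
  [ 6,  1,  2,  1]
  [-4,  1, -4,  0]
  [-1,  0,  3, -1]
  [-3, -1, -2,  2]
J_2(3) ⊕ J_2(3)

The characteristic polynomial is
  det(x·I − A) = x^4 - 12*x^3 + 54*x^2 - 108*x + 81 = (x - 3)^4

Eigenvalues and multiplicities (the geometric multiplicity of λ is n − rank(A − λI), which equals the number of Jordan blocks for λ):
  λ = 3: algebraic multiplicity = 4, geometric multiplicity = 2

Determining the block sizes for each eigenvalue:
  λ = 3: with am = 4 and gm = 2, the partition is not yet determined (e.g. several partitions of 4 into 2 parts exist). Let N = A − (3)·I. Computing rank(N^1) = 2, rank(N^2) = 0; the number of blocks of size ≥ j is rank(N^{j−1}) − rank(N^j), giving [2, 2]. So we have 2 block(s) of size 2 → block sizes [2, 2]

Assembling the blocks gives a Jordan form
J =
  [3, 1, 0, 0]
  [0, 3, 0, 0]
  [0, 0, 3, 1]
  [0, 0, 0, 3]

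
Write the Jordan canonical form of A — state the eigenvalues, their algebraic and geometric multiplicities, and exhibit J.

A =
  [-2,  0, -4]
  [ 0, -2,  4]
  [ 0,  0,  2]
J_1(-2) ⊕ J_1(-2) ⊕ J_1(2)

The characteristic polynomial is
  det(x·I − A) = x^3 + 2*x^2 - 4*x - 8 = (x - 2)*(x + 2)^2

Eigenvalues and multiplicities (the geometric multiplicity of λ is n − rank(A − λI), which equals the number of Jordan blocks for λ):
  λ = -2: algebraic multiplicity = 2, geometric multiplicity = 2
  λ = 2: algebraic multiplicity = 1, geometric multiplicity = 1

Determining the block sizes for each eigenvalue:
  λ = -2: gm = am = 2, so every block has size 1 → block sizes [1, 1]
  λ = 2: one block (gm = 1), so the single block has size am = 1 → block sizes [1]

Assembling the blocks gives a Jordan form
J =
  [-2,  0, 0]
  [ 0, -2, 0]
  [ 0,  0, 2]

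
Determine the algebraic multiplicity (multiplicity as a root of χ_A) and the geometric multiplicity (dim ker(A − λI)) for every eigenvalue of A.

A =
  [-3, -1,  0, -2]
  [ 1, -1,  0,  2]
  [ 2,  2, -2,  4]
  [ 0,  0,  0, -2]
λ = -2: alg = 4, geom = 3

Step 1 — factor the characteristic polynomial to read off the algebraic multiplicities:
  χ_A(x) = (x + 2)^4

Step 2 — compute geometric multiplicities via the rank-nullity identity g(λ) = n − rank(A − λI):
  rank(A − (-2)·I) = 1, so dim ker(A − (-2)·I) = n − 1 = 3

Summary:
  λ = -2: algebraic multiplicity = 4, geometric multiplicity = 3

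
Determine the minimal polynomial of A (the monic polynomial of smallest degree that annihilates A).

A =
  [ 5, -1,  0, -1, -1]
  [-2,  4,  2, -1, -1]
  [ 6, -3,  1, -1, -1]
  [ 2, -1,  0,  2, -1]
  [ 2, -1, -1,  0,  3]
x^3 - 9*x^2 + 27*x - 27

The characteristic polynomial is χ_A(x) = (x - 3)^5, so the eigenvalues are known. The minimal polynomial is
  m_A(x) = Π_λ (x − λ)^{k_λ}
where k_λ is the size of the *largest* Jordan block for λ (equivalently, the smallest k with (A − λI)^k v = 0 for every generalised eigenvector v of λ).

  λ = 3: largest Jordan block has size 3, contributing (x − 3)^3

So m_A(x) = (x - 3)^3 = x^3 - 9*x^2 + 27*x - 27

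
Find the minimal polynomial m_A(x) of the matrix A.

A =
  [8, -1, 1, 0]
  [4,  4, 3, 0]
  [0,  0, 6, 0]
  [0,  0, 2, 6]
x^3 - 18*x^2 + 108*x - 216

The characteristic polynomial is χ_A(x) = (x - 6)^4, so the eigenvalues are known. The minimal polynomial is
  m_A(x) = Π_λ (x − λ)^{k_λ}
where k_λ is the size of the *largest* Jordan block for λ (equivalently, the smallest k with (A − λI)^k v = 0 for every generalised eigenvector v of λ).

  λ = 6: largest Jordan block has size 3, contributing (x − 6)^3

So m_A(x) = (x - 6)^3 = x^3 - 18*x^2 + 108*x - 216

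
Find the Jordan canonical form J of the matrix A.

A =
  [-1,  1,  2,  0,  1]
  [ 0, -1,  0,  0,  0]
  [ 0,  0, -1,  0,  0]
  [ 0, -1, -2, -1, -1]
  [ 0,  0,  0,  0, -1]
J_2(-1) ⊕ J_1(-1) ⊕ J_1(-1) ⊕ J_1(-1)

The characteristic polynomial is
  det(x·I − A) = x^5 + 5*x^4 + 10*x^3 + 10*x^2 + 5*x + 1 = (x + 1)^5

Eigenvalues and multiplicities (the geometric multiplicity of λ is n − rank(A − λI), which equals the number of Jordan blocks for λ):
  λ = -1: algebraic multiplicity = 5, geometric multiplicity = 4

Determining the block sizes for each eigenvalue:
  λ = -1: 4 blocks summing to 5 forces exactly one block of size 2 and the rest size 1 → block sizes [2, 1, 1, 1]

Assembling the blocks gives a Jordan form
J =
  [-1,  1,  0,  0,  0]
  [ 0, -1,  0,  0,  0]
  [ 0,  0, -1,  0,  0]
  [ 0,  0,  0, -1,  0]
  [ 0,  0,  0,  0, -1]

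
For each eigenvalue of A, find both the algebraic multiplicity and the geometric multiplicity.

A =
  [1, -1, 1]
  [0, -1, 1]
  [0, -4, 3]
λ = 1: alg = 3, geom = 1

Step 1 — factor the characteristic polynomial to read off the algebraic multiplicities:
  χ_A(x) = (x - 1)^3

Step 2 — compute geometric multiplicities via the rank-nullity identity g(λ) = n − rank(A − λI):
  rank(A − (1)·I) = 2, so dim ker(A − (1)·I) = n − 2 = 1

Summary:
  λ = 1: algebraic multiplicity = 3, geometric multiplicity = 1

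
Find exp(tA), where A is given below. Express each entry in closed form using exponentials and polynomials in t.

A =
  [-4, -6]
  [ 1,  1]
e^{tA} =
  [-2*exp(-t) + 3*exp(-2*t), -6*exp(-t) + 6*exp(-2*t)]
  [exp(-t) - exp(-2*t), 3*exp(-t) - 2*exp(-2*t)]

Strategy: write A = P · J · P⁻¹ where J is a Jordan canonical form, so e^{tA} = P · e^{tJ} · P⁻¹, and e^{tJ} can be computed block-by-block.

A has Jordan form
J =
  [-2,  0]
  [ 0, -1]
(up to reordering of blocks).

Per-block formulas:
  For a 1×1 block at λ = -2: exp(t · [-2]) = [e^(-2t)].
  For a 1×1 block at λ = -1: exp(t · [-1]) = [e^(-1t)].

After assembling e^{tJ} and conjugating by P, we get:

e^{tA} =
  [-2*exp(-t) + 3*exp(-2*t), -6*exp(-t) + 6*exp(-2*t)]
  [exp(-t) - exp(-2*t), 3*exp(-t) - 2*exp(-2*t)]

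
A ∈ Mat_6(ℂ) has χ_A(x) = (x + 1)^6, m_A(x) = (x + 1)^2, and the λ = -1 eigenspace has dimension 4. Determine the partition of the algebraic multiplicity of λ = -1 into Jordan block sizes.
Block sizes for λ = -1: [2, 2, 1, 1]

Step 1 — from the characteristic polynomial, algebraic multiplicity of λ = -1 is 6. From dim ker(A − (-1)·I) = 4, there are exactly 4 Jordan blocks for λ = -1.
Step 2 — from the minimal polynomial, the factor (x + 1)^2 tells us the largest block for λ = -1 has size 2.
Step 3 — with total size 6, 4 blocks, and largest block 2, the block sizes (in nonincreasing order) are [2, 2, 1, 1].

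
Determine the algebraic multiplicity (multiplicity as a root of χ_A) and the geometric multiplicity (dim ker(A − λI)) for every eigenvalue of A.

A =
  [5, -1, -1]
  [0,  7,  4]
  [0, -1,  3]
λ = 5: alg = 3, geom = 1

Step 1 — factor the characteristic polynomial to read off the algebraic multiplicities:
  χ_A(x) = (x - 5)^3

Step 2 — compute geometric multiplicities via the rank-nullity identity g(λ) = n − rank(A − λI):
  rank(A − (5)·I) = 2, so dim ker(A − (5)·I) = n − 2 = 1

Summary:
  λ = 5: algebraic multiplicity = 3, geometric multiplicity = 1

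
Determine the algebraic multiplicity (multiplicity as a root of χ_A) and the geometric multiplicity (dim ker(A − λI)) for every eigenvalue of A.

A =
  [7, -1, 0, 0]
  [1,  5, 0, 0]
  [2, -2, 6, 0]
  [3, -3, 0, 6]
λ = 6: alg = 4, geom = 3

Step 1 — factor the characteristic polynomial to read off the algebraic multiplicities:
  χ_A(x) = (x - 6)^4

Step 2 — compute geometric multiplicities via the rank-nullity identity g(λ) = n − rank(A − λI):
  rank(A − (6)·I) = 1, so dim ker(A − (6)·I) = n − 1 = 3

Summary:
  λ = 6: algebraic multiplicity = 4, geometric multiplicity = 3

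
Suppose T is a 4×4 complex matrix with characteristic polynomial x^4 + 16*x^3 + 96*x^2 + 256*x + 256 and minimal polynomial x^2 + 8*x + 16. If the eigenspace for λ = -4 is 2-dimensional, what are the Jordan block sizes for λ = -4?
Block sizes for λ = -4: [2, 2]

Step 1 — from the characteristic polynomial, algebraic multiplicity of λ = -4 is 4. From dim ker(T − (-4)·I) = 2, there are exactly 2 Jordan blocks for λ = -4.
Step 2 — from the minimal polynomial, the factor (x + 4)^2 tells us the largest block for λ = -4 has size 2.
Step 3 — with total size 4, 2 blocks, and largest block 2, the block sizes (in nonincreasing order) are [2, 2].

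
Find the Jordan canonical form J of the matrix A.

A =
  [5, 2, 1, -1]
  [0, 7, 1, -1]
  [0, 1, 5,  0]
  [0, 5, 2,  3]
J_3(5) ⊕ J_1(5)

The characteristic polynomial is
  det(x·I − A) = x^4 - 20*x^3 + 150*x^2 - 500*x + 625 = (x - 5)^4

Eigenvalues and multiplicities (the geometric multiplicity of λ is n − rank(A − λI), which equals the number of Jordan blocks for λ):
  λ = 5: algebraic multiplicity = 4, geometric multiplicity = 2

Determining the block sizes for each eigenvalue:
  λ = 5: with am = 4 and gm = 2, the partition is not yet determined (e.g. several partitions of 4 into 2 parts exist). Let N = A − (5)·I. Computing rank(N^1) = 2, rank(N^2) = 1, rank(N^3) = 0; the number of blocks of size ≥ j is rank(N^{j−1}) − rank(N^j), giving [2, 1, 1]. So we have 1 block(s) of size 3, 1 block(s) of size 1 → block sizes [3, 1]

Assembling the blocks gives a Jordan form
J =
  [5, 1, 0, 0]
  [0, 5, 1, 0]
  [0, 0, 5, 0]
  [0, 0, 0, 5]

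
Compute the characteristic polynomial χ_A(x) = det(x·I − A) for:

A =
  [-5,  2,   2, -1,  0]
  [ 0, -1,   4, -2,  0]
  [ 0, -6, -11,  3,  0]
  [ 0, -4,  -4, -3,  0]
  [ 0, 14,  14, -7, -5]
x^5 + 25*x^4 + 250*x^3 + 1250*x^2 + 3125*x + 3125

Expanding det(x·I − A) (e.g. by cofactor expansion or by noting that A is similar to its Jordan form J, which has the same characteristic polynomial as A) gives
  χ_A(x) = x^5 + 25*x^4 + 250*x^3 + 1250*x^2 + 3125*x + 3125
which factors as (x + 5)^5. The eigenvalues (with algebraic multiplicities) are λ = -5 with multiplicity 5.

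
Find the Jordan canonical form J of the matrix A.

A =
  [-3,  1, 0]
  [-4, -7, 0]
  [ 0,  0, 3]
J_2(-5) ⊕ J_1(3)

The characteristic polynomial is
  det(x·I − A) = x^3 + 7*x^2 - 5*x - 75 = (x - 3)*(x + 5)^2

Eigenvalues and multiplicities (the geometric multiplicity of λ is n − rank(A − λI), which equals the number of Jordan blocks for λ):
  λ = -5: algebraic multiplicity = 2, geometric multiplicity = 1
  λ = 3: algebraic multiplicity = 1, geometric multiplicity = 1

Determining the block sizes for each eigenvalue:
  λ = -5: one block (gm = 1), so the single block has size am = 2 → block sizes [2]
  λ = 3: one block (gm = 1), so the single block has size am = 1 → block sizes [1]

Assembling the blocks gives a Jordan form
J =
  [-5,  1, 0]
  [ 0, -5, 0]
  [ 0,  0, 3]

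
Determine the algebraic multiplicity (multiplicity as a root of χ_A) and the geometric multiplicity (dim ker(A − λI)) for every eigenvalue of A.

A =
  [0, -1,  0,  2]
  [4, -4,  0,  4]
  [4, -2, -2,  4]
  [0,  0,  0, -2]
λ = -2: alg = 4, geom = 3

Step 1 — factor the characteristic polynomial to read off the algebraic multiplicities:
  χ_A(x) = (x + 2)^4

Step 2 — compute geometric multiplicities via the rank-nullity identity g(λ) = n − rank(A − λI):
  rank(A − (-2)·I) = 1, so dim ker(A − (-2)·I) = n − 1 = 3

Summary:
  λ = -2: algebraic multiplicity = 4, geometric multiplicity = 3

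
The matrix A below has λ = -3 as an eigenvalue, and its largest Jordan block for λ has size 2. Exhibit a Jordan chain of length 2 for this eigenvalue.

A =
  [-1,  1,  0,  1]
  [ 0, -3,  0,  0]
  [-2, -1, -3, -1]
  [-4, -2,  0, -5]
A Jordan chain for λ = -3 of length 2:
v_1 = (2, 0, -2, -4)ᵀ
v_2 = (1, 0, 0, 0)ᵀ

Let N = A − (-3)·I. We want v_2 with N^2 v_2 = 0 but N^1 v_2 ≠ 0; then v_{j-1} := N · v_j for j = 2, …, 2.

Pick v_2 = (1, 0, 0, 0)ᵀ.
Then v_1 = N · v_2 = (2, 0, -2, -4)ᵀ.

Sanity check: (A − (-3)·I) v_1 = (0, 0, 0, 0)ᵀ = 0. ✓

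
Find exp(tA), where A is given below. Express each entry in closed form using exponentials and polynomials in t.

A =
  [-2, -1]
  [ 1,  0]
e^{tA} =
  [-t*exp(-t) + exp(-t), -t*exp(-t)]
  [t*exp(-t), t*exp(-t) + exp(-t)]

Strategy: write A = P · J · P⁻¹ where J is a Jordan canonical form, so e^{tA} = P · e^{tJ} · P⁻¹, and e^{tJ} can be computed block-by-block.

A has Jordan form
J =
  [-1,  1]
  [ 0, -1]
(up to reordering of blocks).

Per-block formulas:
  For a 2×2 Jordan block J_2(-1): exp(t · J_2(-1)) = e^(-1t)·(I + t·N), where N is the 2×2 nilpotent shift.

After assembling e^{tJ} and conjugating by P, we get:

e^{tA} =
  [-t*exp(-t) + exp(-t), -t*exp(-t)]
  [t*exp(-t), t*exp(-t) + exp(-t)]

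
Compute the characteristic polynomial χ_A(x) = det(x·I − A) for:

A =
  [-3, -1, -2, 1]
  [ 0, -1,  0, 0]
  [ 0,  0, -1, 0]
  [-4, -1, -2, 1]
x^4 + 4*x^3 + 6*x^2 + 4*x + 1

Expanding det(x·I − A) (e.g. by cofactor expansion or by noting that A is similar to its Jordan form J, which has the same characteristic polynomial as A) gives
  χ_A(x) = x^4 + 4*x^3 + 6*x^2 + 4*x + 1
which factors as (x + 1)^4. The eigenvalues (with algebraic multiplicities) are λ = -1 with multiplicity 4.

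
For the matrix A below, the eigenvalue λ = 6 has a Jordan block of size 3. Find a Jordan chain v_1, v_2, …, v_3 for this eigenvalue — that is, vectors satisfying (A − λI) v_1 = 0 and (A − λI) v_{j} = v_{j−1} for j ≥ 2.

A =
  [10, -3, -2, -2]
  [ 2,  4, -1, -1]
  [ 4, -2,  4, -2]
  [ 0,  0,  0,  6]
A Jordan chain for λ = 6 of length 3:
v_1 = (2, 0, 4, 0)ᵀ
v_2 = (4, 2, 4, 0)ᵀ
v_3 = (1, 0, 0, 0)ᵀ

Let N = A − (6)·I. We want v_3 with N^3 v_3 = 0 but N^2 v_3 ≠ 0; then v_{j-1} := N · v_j for j = 3, …, 2.

Pick v_3 = (1, 0, 0, 0)ᵀ.
Then v_2 = N · v_3 = (4, 2, 4, 0)ᵀ.
Then v_1 = N · v_2 = (2, 0, 4, 0)ᵀ.

Sanity check: (A − (6)·I) v_1 = (0, 0, 0, 0)ᵀ = 0. ✓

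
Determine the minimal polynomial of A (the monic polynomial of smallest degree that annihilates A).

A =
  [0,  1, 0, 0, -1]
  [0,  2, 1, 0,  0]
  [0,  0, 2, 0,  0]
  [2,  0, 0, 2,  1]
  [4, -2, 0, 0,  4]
x^3 - 6*x^2 + 12*x - 8

The characteristic polynomial is χ_A(x) = (x - 2)^5, so the eigenvalues are known. The minimal polynomial is
  m_A(x) = Π_λ (x − λ)^{k_λ}
where k_λ is the size of the *largest* Jordan block for λ (equivalently, the smallest k with (A − λI)^k v = 0 for every generalised eigenvector v of λ).

  λ = 2: largest Jordan block has size 3, contributing (x − 2)^3

So m_A(x) = (x - 2)^3 = x^3 - 6*x^2 + 12*x - 8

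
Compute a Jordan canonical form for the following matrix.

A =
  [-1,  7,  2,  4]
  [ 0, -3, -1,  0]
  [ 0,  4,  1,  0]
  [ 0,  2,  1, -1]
J_3(-1) ⊕ J_1(-1)

The characteristic polynomial is
  det(x·I − A) = x^4 + 4*x^3 + 6*x^2 + 4*x + 1 = (x + 1)^4

Eigenvalues and multiplicities (the geometric multiplicity of λ is n − rank(A − λI), which equals the number of Jordan blocks for λ):
  λ = -1: algebraic multiplicity = 4, geometric multiplicity = 2

Determining the block sizes for each eigenvalue:
  λ = -1: with am = 4 and gm = 2, the partition is not yet determined (e.g. several partitions of 4 into 2 parts exist). Let N = A − (-1)·I. Computing rank(N^1) = 2, rank(N^2) = 1, rank(N^3) = 0; the number of blocks of size ≥ j is rank(N^{j−1}) − rank(N^j), giving [2, 1, 1]. So we have 1 block(s) of size 3, 1 block(s) of size 1 → block sizes [3, 1]

Assembling the blocks gives a Jordan form
J =
  [-1,  1,  0,  0]
  [ 0, -1,  1,  0]
  [ 0,  0, -1,  0]
  [ 0,  0,  0, -1]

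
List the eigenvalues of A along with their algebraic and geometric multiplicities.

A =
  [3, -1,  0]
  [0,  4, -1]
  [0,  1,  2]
λ = 3: alg = 3, geom = 1

Step 1 — factor the characteristic polynomial to read off the algebraic multiplicities:
  χ_A(x) = (x - 3)^3

Step 2 — compute geometric multiplicities via the rank-nullity identity g(λ) = n − rank(A − λI):
  rank(A − (3)·I) = 2, so dim ker(A − (3)·I) = n − 2 = 1

Summary:
  λ = 3: algebraic multiplicity = 3, geometric multiplicity = 1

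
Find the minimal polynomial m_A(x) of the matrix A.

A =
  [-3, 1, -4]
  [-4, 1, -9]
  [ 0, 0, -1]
x^3 + 3*x^2 + 3*x + 1

The characteristic polynomial is χ_A(x) = (x + 1)^3, so the eigenvalues are known. The minimal polynomial is
  m_A(x) = Π_λ (x − λ)^{k_λ}
where k_λ is the size of the *largest* Jordan block for λ (equivalently, the smallest k with (A − λI)^k v = 0 for every generalised eigenvector v of λ).

  λ = -1: largest Jordan block has size 3, contributing (x + 1)^3

So m_A(x) = (x + 1)^3 = x^3 + 3*x^2 + 3*x + 1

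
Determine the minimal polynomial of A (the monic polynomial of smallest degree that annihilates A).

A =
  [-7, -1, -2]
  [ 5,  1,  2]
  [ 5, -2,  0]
x^3 + 6*x^2 + 12*x + 8

The characteristic polynomial is χ_A(x) = (x + 2)^3, so the eigenvalues are known. The minimal polynomial is
  m_A(x) = Π_λ (x − λ)^{k_λ}
where k_λ is the size of the *largest* Jordan block for λ (equivalently, the smallest k with (A − λI)^k v = 0 for every generalised eigenvector v of λ).

  λ = -2: largest Jordan block has size 3, contributing (x + 2)^3

So m_A(x) = (x + 2)^3 = x^3 + 6*x^2 + 12*x + 8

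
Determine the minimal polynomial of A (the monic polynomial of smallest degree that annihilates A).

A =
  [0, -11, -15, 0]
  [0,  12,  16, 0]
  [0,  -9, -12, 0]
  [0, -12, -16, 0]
x^3

The characteristic polynomial is χ_A(x) = x^4, so the eigenvalues are known. The minimal polynomial is
  m_A(x) = Π_λ (x − λ)^{k_λ}
where k_λ is the size of the *largest* Jordan block for λ (equivalently, the smallest k with (A − λI)^k v = 0 for every generalised eigenvector v of λ).

  λ = 0: largest Jordan block has size 3, contributing (x − 0)^3

So m_A(x) = x^3 = x^3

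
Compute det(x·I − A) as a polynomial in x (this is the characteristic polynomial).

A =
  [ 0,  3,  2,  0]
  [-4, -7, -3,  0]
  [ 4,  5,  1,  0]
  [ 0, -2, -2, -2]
x^4 + 8*x^3 + 24*x^2 + 32*x + 16

Expanding det(x·I − A) (e.g. by cofactor expansion or by noting that A is similar to its Jordan form J, which has the same characteristic polynomial as A) gives
  χ_A(x) = x^4 + 8*x^3 + 24*x^2 + 32*x + 16
which factors as (x + 2)^4. The eigenvalues (with algebraic multiplicities) are λ = -2 with multiplicity 4.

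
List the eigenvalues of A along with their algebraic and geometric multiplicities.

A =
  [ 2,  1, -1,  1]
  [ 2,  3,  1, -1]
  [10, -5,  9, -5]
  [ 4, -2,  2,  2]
λ = 4: alg = 4, geom = 3

Step 1 — factor the characteristic polynomial to read off the algebraic multiplicities:
  χ_A(x) = (x - 4)^4

Step 2 — compute geometric multiplicities via the rank-nullity identity g(λ) = n − rank(A − λI):
  rank(A − (4)·I) = 1, so dim ker(A − (4)·I) = n − 1 = 3

Summary:
  λ = 4: algebraic multiplicity = 4, geometric multiplicity = 3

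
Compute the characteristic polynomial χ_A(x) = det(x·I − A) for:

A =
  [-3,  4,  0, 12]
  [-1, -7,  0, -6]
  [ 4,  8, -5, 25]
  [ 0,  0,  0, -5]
x^4 + 20*x^3 + 150*x^2 + 500*x + 625

Expanding det(x·I − A) (e.g. by cofactor expansion or by noting that A is similar to its Jordan form J, which has the same characteristic polynomial as A) gives
  χ_A(x) = x^4 + 20*x^3 + 150*x^2 + 500*x + 625
which factors as (x + 5)^4. The eigenvalues (with algebraic multiplicities) are λ = -5 with multiplicity 4.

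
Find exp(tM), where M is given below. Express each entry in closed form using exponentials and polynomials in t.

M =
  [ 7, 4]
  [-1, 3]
e^{tM} =
  [2*t*exp(5*t) + exp(5*t), 4*t*exp(5*t)]
  [-t*exp(5*t), -2*t*exp(5*t) + exp(5*t)]

Strategy: write M = P · J · P⁻¹ where J is a Jordan canonical form, so e^{tM} = P · e^{tJ} · P⁻¹, and e^{tJ} can be computed block-by-block.

M has Jordan form
J =
  [5, 1]
  [0, 5]
(up to reordering of blocks).

Per-block formulas:
  For a 2×2 Jordan block J_2(5): exp(t · J_2(5)) = e^(5t)·(I + t·N), where N is the 2×2 nilpotent shift.

After assembling e^{tJ} and conjugating by P, we get:

e^{tM} =
  [2*t*exp(5*t) + exp(5*t), 4*t*exp(5*t)]
  [-t*exp(5*t), -2*t*exp(5*t) + exp(5*t)]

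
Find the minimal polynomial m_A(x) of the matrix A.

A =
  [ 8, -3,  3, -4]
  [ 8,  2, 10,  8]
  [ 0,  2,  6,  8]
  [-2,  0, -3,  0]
x^2 - 8*x + 16

The characteristic polynomial is χ_A(x) = (x - 4)^4, so the eigenvalues are known. The minimal polynomial is
  m_A(x) = Π_λ (x − λ)^{k_λ}
where k_λ is the size of the *largest* Jordan block for λ (equivalently, the smallest k with (A − λI)^k v = 0 for every generalised eigenvector v of λ).

  λ = 4: largest Jordan block has size 2, contributing (x − 4)^2

So m_A(x) = (x - 4)^2 = x^2 - 8*x + 16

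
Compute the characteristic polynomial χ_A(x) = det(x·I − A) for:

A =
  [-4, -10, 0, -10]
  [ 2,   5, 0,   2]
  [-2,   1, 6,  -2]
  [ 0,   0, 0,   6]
x^4 - 13*x^3 + 48*x^2 - 36*x

Expanding det(x·I − A) (e.g. by cofactor expansion or by noting that A is similar to its Jordan form J, which has the same characteristic polynomial as A) gives
  χ_A(x) = x^4 - 13*x^3 + 48*x^2 - 36*x
which factors as x*(x - 6)^2*(x - 1). The eigenvalues (with algebraic multiplicities) are λ = 0 with multiplicity 1, λ = 1 with multiplicity 1, λ = 6 with multiplicity 2.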